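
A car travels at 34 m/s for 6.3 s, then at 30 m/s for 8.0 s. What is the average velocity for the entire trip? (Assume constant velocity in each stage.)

d₁ = v₁t₁ = 34 × 6.3 = 214.2 m
d₂ = v₂t₂ = 30 × 8.0 = 240.0 m
d_total = 454.2 m, t_total = 14.3 s
v_avg = d_total/t_total = 454.2/14.3 = 31.76 m/s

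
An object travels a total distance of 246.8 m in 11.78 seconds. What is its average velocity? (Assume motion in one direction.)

v_avg = Δd / Δt = 246.8 / 11.78 = 20.95 m/s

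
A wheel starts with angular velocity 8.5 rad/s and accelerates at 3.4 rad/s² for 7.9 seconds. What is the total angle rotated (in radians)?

θ = ω₀t + ½αt² = 8.5×7.9 + ½×3.4×7.9² = 173.25 rad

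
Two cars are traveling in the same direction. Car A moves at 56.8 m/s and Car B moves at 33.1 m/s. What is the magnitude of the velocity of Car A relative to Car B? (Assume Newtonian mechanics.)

v_rel = |v_A - v_B| = |56.8 - 33.1| = 23.7 m/s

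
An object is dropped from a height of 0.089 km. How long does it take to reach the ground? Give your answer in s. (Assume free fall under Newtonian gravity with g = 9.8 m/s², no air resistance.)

h = 0.089 km × 1000.0 = 89.0 m
t = √(2h/g) = √(2 × 89.0 / 9.8) = 4.262 s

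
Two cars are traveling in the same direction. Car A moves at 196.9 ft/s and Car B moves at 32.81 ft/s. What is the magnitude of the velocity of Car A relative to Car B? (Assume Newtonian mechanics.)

v_rel = |v_A - v_B| = |196.9 - 32.81| = 164.09 ft/s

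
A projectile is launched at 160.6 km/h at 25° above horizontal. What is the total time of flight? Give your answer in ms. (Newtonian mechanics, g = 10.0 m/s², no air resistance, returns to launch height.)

v₀ = 160.6 km/h × 0.2777777777777778 = 44.6111 m/s
T = 2 × v₀ × sin(θ) / g = 2 × 44.6111 × sin(25°) / 10.0 = 2 × 44.6111 × 0.422618 / 10.0 = 3.77069 s
T = 3.77069 s / 0.001 = 3771 ms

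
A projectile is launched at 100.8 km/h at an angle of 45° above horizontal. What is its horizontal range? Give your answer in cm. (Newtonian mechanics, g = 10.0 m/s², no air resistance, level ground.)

v₀ = 100.8 km/h × 0.2777777777777778 = 28.0 m/s
R = v₀² × sin(2θ) / g = 28.0² × sin(2 × 45°) / 10.0 = 784.0 × 1.0 / 10.0 = 78.4 m
R = 78.4 m / 0.01 = 7840 cm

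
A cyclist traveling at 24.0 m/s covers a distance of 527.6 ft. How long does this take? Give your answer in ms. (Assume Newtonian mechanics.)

d = 527.6 ft × 0.3048 = 160.8125 m
t = d / v = 160.8125 / 24.0 = 6.700521 s
t = 6.700521 s / 0.001 = 6701 ms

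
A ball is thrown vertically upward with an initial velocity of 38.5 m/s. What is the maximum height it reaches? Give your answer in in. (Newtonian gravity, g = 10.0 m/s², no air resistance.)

h_max = v₀² / (2g) = 38.5² / (2 × 10.0) = 1482.25 / 20.0 = 74.1125 m
h_max = 74.1125 m / 0.0254 = 2918 in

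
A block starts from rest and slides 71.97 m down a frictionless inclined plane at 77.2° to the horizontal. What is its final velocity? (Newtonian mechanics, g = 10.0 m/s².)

a = g sin(θ) = 10.0 × sin(77.2°) = 9.7515 m/s²
v = √(2ad) = √(2 × 9.7515 × 71.97) = 37.47 m/s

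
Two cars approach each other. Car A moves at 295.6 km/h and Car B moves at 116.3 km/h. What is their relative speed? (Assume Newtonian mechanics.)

v_rel = v_A + v_B = 295.6 + 116.3 = 411.9 km/h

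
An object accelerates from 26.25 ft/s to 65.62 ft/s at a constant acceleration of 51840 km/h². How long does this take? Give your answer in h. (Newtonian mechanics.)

v₀ = 26.25 ft/s × 0.3048 = 8.001 m/s
v = 65.62 ft/s × 0.3048 = 20.001 m/s
a = 51840 km/h² × 7.716049382716049e-05 = 4.0 m/s²
t = (v - v₀) / a = (20.001 - 8.001) / 4.0 = 3.0 s
t = 3.0 s / 3600.0 = 0.0008333 h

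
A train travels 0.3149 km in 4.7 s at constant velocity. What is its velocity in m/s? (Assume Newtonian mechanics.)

d = 0.3149 km × 1000.0 = 314.9 m
v = d / t = 314.9 / 4.7 = 67.0 m/s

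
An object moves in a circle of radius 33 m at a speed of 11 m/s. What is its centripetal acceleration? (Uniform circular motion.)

a_c = v²/r = 11²/33 = 121/33 = 3.67 m/s²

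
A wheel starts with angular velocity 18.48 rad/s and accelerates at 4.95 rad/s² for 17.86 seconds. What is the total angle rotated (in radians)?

θ = ω₀t + ½αt² = 18.48×17.86 + ½×4.95×17.86² = 1119.53 rad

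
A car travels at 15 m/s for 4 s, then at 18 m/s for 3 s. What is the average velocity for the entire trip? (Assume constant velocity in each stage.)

d₁ = v₁t₁ = 15 × 4 = 60 m
d₂ = v₂t₂ = 18 × 3 = 54 m
d_total = 114 m, t_total = 7 s
v_avg = d_total/t_total = 114/7 = 16.29 m/s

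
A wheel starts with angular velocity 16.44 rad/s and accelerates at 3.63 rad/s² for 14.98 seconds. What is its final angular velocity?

ω = ω₀ + αt = 16.44 + 3.63 × 14.98 = 70.82 rad/s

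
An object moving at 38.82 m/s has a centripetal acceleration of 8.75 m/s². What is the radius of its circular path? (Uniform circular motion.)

r = v²/a_c = 38.82²/8.75 = 172.23 m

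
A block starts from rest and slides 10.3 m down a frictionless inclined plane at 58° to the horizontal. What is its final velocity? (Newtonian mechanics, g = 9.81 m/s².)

a = g sin(θ) = 9.81 × sin(58°) = 8.3194 m/s²
v = √(2ad) = √(2 × 8.3194 × 10.3) = 13.09 m/s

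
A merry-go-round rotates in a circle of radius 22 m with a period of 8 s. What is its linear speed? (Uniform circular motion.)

v = 2πr/T = 2π×22/8 = 17.28 m/s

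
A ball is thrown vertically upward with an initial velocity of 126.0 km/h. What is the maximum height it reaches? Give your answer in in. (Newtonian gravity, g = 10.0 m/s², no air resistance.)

v₀ = 126.0 km/h × 0.2777777777777778 = 35.0 m/s
h_max = v₀² / (2g) = 35.0² / (2 × 10.0) = 1225.0 / 20.0 = 61.25 m
h_max = 61.25 m / 0.0254 = 2411 in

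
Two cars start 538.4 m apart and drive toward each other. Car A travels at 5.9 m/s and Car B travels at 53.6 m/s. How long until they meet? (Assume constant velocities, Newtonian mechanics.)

Combined speed: v_combined = 5.9 + 53.6 = 59.5 m/s
Time to meet: t = d/v_combined = 538.4/59.5 = 9.05 s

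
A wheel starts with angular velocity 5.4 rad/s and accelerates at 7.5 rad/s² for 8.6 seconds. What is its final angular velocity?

ω = ω₀ + αt = 5.4 + 7.5 × 8.6 = 69.9 rad/s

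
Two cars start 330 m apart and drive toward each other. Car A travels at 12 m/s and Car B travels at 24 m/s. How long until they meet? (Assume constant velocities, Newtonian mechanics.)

Combined speed: v_combined = 12 + 24 = 36 m/s
Time to meet: t = d/v_combined = 330/36 = 9.17 s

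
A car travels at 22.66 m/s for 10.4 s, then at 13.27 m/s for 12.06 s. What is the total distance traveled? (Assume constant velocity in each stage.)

d₁ = v₁t₁ = 22.66 × 10.4 = 235.664 m
d₂ = v₂t₂ = 13.27 × 12.06 = 160.0362 m
d_total = 235.664 + 160.0362 = 395.7 m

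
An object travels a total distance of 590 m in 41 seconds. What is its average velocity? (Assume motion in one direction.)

v_avg = Δd / Δt = 590 / 41 = 14.39 m/s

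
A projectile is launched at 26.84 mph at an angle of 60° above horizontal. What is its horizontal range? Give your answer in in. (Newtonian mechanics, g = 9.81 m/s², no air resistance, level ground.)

v₀ = 26.84 mph × 0.44704 = 11.9986 m/s
R = v₀² × sin(2θ) / g = 11.9986² × sin(2 × 60°) / 9.81 = 143.966 × 0.866025 / 9.81 = 12.7093 m
R = 12.7093 m / 0.0254 = 500.4 in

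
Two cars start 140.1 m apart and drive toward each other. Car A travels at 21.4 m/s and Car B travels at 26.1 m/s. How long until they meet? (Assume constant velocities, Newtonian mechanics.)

Combined speed: v_combined = 21.4 + 26.1 = 47.5 m/s
Time to meet: t = d/v_combined = 140.1/47.5 = 2.95 s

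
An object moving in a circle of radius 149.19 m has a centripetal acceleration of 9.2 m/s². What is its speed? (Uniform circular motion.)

v = √(a_c × r) = √(9.2 × 149.19) = 37.05 m/s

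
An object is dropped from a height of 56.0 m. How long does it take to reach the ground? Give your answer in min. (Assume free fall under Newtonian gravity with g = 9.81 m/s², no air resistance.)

t = √(2h/g) = √(2 × 56.0 / 9.81) = 3.37889 s
t = 3.37889 s / 60.0 = 0.05631 min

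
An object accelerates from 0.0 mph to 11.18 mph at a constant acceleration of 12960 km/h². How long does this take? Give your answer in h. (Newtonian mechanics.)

v₀ = 0.0 mph × 0.44704 = 0.0 m/s
v = 11.18 mph × 0.44704 = 4.99791 m/s
a = 12960 km/h² × 7.716049382716049e-05 = 1.0 m/s²
t = (v - v₀) / a = (4.99791 - 0.0) / 1.0 = 4.99791 s
t = 4.99791 s / 3600.0 = 0.001388 h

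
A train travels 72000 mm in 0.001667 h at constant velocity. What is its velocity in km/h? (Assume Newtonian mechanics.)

d = 72000 mm × 0.001 = 72.0 m
t = 0.001667 h × 3600.0 = 6.0012 s
v = d / t = 72.0 / 6.0012 = 11.9976 m/s
v = 11.9976 m/s / 0.2777777777777778 = 43.19 km/h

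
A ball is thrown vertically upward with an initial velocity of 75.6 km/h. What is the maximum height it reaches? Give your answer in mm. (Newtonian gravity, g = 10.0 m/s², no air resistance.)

v₀ = 75.6 km/h × 0.2777777777777778 = 21.0 m/s
h_max = v₀² / (2g) = 21.0² / (2 × 10.0) = 441.0 / 20.0 = 22.05 m
h_max = 22.05 m / 0.001 = 22050 mm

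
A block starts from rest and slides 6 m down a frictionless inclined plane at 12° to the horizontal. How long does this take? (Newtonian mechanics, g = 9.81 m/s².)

a = g sin(θ) = 9.81 × sin(12°) = 2.0396 m/s²
t = √(2d/a) = √(2 × 6 / 2.0396) = 2.43 s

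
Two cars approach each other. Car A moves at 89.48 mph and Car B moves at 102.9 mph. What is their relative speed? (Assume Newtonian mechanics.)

v_rel = v_A + v_B = 89.48 + 102.9 = 192.38 mph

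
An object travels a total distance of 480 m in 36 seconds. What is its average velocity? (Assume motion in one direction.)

v_avg = Δd / Δt = 480 / 36 = 13.33 m/s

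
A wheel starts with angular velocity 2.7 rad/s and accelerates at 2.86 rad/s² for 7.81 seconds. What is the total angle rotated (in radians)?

θ = ω₀t + ½αt² = 2.7×7.81 + ½×2.86×7.81² = 108.31 rad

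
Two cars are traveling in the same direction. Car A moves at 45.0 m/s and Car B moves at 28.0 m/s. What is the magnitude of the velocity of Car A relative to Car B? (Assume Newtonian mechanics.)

v_rel = |v_A - v_B| = |45.0 - 28.0| = 17.0 m/s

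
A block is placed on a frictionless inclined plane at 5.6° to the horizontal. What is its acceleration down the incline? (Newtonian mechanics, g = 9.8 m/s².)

a = g sin(θ) = 9.8 × sin(5.6°) = 9.8 × 0.0976 = 0.96 m/s²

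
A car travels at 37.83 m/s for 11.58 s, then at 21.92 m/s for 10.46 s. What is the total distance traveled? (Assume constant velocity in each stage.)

d₁ = v₁t₁ = 37.83 × 11.58 = 438.0714 m
d₂ = v₂t₂ = 21.92 × 10.46 = 229.2832 m
d_total = 438.0714 + 229.2832 = 667.35 m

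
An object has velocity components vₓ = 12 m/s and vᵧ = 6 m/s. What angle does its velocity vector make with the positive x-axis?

θ = arctan(vᵧ/vₓ) = arctan(6/12) = 26.57°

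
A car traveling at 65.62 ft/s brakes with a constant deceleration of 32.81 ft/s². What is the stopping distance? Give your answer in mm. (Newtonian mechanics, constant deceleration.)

v₀ = 65.62 ft/s × 0.3048 = 20.001 m/s
a = 32.81 ft/s² × 0.3048 = 10.0005 m/s²
d = v₀² / (2a) = 20.001² / (2 × 10.0005) = 400.04 / 20.001 = 20.001 m
d = 20.001 m / 0.001 = 20000 mm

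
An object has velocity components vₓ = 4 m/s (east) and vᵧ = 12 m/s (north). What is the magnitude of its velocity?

|v| = √(vₓ² + vᵧ²) = √(4² + 12²) = √(160) = 12.65 m/s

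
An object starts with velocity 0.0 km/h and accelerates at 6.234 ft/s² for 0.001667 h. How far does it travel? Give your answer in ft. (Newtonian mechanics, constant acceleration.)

v₀ = 0.0 km/h × 0.2777777777777778 = 0.0 m/s
a = 6.234 ft/s² × 0.3048 = 1.90012 m/s²
t = 0.001667 h × 3600.0 = 6.0012 s
d = v₀ × t + ½ × a × t² = 0.0 × 6.0012 + 0.5 × 1.90012 × 6.0012² = 34.2158 m
d = 34.2158 m / 0.3048 = 112.3 ft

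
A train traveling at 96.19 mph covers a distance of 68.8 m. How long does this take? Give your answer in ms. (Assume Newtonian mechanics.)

v = 96.19 mph × 0.44704 = 43.0008 m/s
t = d / v = 68.8 / 43.0008 = 1.59997 s
t = 1.59997 s / 0.001 = 1600 ms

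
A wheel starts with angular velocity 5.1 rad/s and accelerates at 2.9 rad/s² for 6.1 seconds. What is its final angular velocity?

ω = ω₀ + αt = 5.1 + 2.9 × 6.1 = 22.79 rad/s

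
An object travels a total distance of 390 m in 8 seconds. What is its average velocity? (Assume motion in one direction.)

v_avg = Δd / Δt = 390 / 8 = 48.75 m/s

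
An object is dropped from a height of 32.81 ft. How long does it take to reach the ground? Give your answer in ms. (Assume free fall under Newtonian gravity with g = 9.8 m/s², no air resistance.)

h = 32.81 ft × 0.3048 = 10.0005 m
t = √(2h/g) = √(2 × 10.0005 / 9.8) = 1.42861 s
t = 1.42861 s / 0.001 = 1429 ms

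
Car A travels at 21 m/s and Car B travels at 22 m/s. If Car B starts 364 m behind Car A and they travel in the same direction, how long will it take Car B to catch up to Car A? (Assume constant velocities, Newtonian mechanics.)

Relative speed: v_rel = 22 - 21 = 1 m/s
Time to catch: t = d₀/v_rel = 364/1 = 364.0 s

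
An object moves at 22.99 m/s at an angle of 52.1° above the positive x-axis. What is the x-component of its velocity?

vₓ = v cos(θ) = 22.99 × cos(52.1°) = 14.12 m/s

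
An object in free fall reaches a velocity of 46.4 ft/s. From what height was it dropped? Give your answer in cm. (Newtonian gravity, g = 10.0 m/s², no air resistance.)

v = 46.4 ft/s × 0.3048 = 14.1427 m/s
h = v² / (2g) = 14.1427² / (2 × 10.0) = 10.0008 m
h = 10.0008 m / 0.01 = 1000 cm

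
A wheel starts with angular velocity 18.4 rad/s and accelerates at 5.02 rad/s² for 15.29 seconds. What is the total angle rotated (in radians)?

θ = ω₀t + ½αt² = 18.4×15.29 + ½×5.02×15.29² = 868.13 rad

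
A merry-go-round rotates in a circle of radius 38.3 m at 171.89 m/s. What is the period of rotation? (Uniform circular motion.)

T = 2πr/v = 2π×38.3/171.89 = 1.4 s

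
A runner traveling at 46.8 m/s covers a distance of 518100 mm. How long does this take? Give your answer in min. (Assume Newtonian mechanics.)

d = 518100 mm × 0.001 = 518.1 m
t = d / v = 518.1 / 46.8 = 11.0705 s
t = 11.0705 s / 60.0 = 0.1845 min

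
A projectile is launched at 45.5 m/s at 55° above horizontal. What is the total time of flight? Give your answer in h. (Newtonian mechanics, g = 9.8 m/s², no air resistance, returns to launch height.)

T = 2 × v₀ × sin(θ) / g = 2 × 45.5 × sin(55°) / 9.8 = 2 × 45.5 × 0.819152 / 9.8 = 7.60641 s
T = 7.60641 s / 3600.0 = 0.002113 h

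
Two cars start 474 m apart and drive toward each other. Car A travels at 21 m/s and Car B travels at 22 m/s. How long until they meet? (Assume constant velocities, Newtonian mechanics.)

Combined speed: v_combined = 21 + 22 = 43 m/s
Time to meet: t = d/v_combined = 474/43 = 11.02 s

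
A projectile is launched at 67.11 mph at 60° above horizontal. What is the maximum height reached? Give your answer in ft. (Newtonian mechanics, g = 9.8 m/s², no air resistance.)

v₀ = 67.11 mph × 0.44704 = 30.0009 m/s
H = v₀² × sin²(θ) / (2g) = 30.0009² × sin(60°)² / (2 × 9.8) = 900.054 × 0.75 / 19.6 = 34.4408 m
H = 34.4408 m / 0.3048 = 113.0 ft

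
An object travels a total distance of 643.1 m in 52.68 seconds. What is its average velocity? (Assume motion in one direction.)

v_avg = Δd / Δt = 643.1 / 52.68 = 12.21 m/s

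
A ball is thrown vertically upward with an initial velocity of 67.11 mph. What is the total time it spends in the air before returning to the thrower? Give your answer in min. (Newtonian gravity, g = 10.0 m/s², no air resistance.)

v₀ = 67.11 mph × 0.44704 = 30.0009 m/s
t_total = 2 × v₀ / g = 2 × 30.0009 / 10.0 = 6.00018 s
t_total = 6.00018 s / 60.0 = 0.1 min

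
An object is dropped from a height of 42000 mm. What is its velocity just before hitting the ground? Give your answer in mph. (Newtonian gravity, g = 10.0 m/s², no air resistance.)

h = 42000 mm × 0.001 = 42.0 m
v = √(2gh) = √(2 × 10.0 × 42.0) = 28.9828 m/s
v = 28.9828 m/s / 0.44704 = 64.83 mph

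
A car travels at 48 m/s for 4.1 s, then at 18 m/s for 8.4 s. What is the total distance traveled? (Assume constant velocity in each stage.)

d₁ = v₁t₁ = 48 × 4.1 = 196.8 m
d₂ = v₂t₂ = 18 × 8.4 = 151.2 m
d_total = 196.8 + 151.2 = 348.0 m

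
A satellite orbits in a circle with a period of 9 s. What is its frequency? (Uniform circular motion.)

f = 1/T = 1/9 = 0.1111 Hz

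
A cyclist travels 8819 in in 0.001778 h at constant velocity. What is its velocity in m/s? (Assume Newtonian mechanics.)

d = 8819 in × 0.0254 = 224.003 m
t = 0.001778 h × 3600.0 = 6.4008 s
v = d / t = 224.003 / 6.4008 = 35.0 m/s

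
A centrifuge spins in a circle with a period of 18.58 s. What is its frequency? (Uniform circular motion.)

f = 1/T = 1/18.58 = 0.0538 Hz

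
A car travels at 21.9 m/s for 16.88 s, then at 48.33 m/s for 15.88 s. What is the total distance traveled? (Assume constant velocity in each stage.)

d₁ = v₁t₁ = 21.9 × 16.88 = 369.672 m
d₂ = v₂t₂ = 48.33 × 15.88 = 767.4804 m
d_total = 369.672 + 767.4804 = 1137.15 m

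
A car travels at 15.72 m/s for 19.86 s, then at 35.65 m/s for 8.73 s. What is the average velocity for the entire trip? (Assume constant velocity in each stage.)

d₁ = v₁t₁ = 15.72 × 19.86 = 312.1992 m
d₂ = v₂t₂ = 35.65 × 8.73 = 311.2245 m
d_total = 623.4237 m, t_total = 28.59 s
v_avg = d_total/t_total = 623.4237/28.59 = 21.81 m/s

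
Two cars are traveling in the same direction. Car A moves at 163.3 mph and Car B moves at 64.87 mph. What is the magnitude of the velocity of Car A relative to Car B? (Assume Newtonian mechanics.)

v_rel = |v_A - v_B| = |163.3 - 64.87| = 98.43 mph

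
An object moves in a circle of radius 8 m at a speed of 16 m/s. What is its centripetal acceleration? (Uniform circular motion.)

a_c = v²/r = 16²/8 = 256/8 = 32.0 m/s²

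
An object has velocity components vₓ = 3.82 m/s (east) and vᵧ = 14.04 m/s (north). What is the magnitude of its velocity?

|v| = √(vₓ² + vᵧ²) = √(3.82² + 14.04²) = √(211.714) = 14.55 m/s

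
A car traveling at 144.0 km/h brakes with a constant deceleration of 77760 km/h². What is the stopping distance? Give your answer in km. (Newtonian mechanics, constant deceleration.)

v₀ = 144.0 km/h × 0.2777777777777778 = 40.0 m/s
a = 77760 km/h² × 7.716049382716049e-05 = 6.0 m/s²
d = v₀² / (2a) = 40.0² / (2 × 6.0) = 1600.0 / 12.0 = 133.333 m
d = 133.333 m / 1000.0 = 0.1333 km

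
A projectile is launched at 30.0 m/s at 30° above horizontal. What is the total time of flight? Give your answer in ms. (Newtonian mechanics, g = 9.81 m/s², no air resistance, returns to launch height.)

T = 2 × v₀ × sin(θ) / g = 2 × 30.0 × sin(30°) / 9.81 = 2 × 30.0 × 0.5 / 9.81 = 3.0581 s
T = 3.0581 s / 0.001 = 3058 ms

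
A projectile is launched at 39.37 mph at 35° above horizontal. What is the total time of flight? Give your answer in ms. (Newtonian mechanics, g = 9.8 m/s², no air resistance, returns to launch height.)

v₀ = 39.37 mph × 0.44704 = 17.6 m/s
T = 2 × v₀ × sin(θ) / g = 2 × 17.6 × sin(35°) / 9.8 = 2 × 17.6 × 0.573576 / 9.8 = 2.06019 s
T = 2.06019 s / 0.001 = 2060 ms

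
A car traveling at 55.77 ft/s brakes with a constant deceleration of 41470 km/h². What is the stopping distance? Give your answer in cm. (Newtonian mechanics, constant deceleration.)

v₀ = 55.77 ft/s × 0.3048 = 16.9987 m/s
a = 41470 km/h² × 7.716049382716049e-05 = 3.19985 m/s²
d = v₀² / (2a) = 16.9987² / (2 × 3.19985) = 288.956 / 6.3997 = 45.1515 m
d = 45.1515 m / 0.01 = 4515 cm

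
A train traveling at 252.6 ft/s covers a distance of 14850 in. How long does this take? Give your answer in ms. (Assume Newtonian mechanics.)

d = 14850 in × 0.0254 = 377.19 m
v = 252.6 ft/s × 0.3048 = 76.9925 m/s
t = d / v = 377.19 / 76.9925 = 4.89905 s
t = 4.89905 s / 0.001 = 4899 ms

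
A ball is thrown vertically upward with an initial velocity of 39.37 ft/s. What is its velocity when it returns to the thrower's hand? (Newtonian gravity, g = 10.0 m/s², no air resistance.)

By conservation of energy (no air resistance), the ball returns to the throw height with the same speed as launch, but directed downward.
|v_ground| = v₀ = 39.37 ft/s
v_ground = 39.37 ft/s (downward)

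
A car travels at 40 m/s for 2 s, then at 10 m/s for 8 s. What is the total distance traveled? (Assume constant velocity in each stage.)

d₁ = v₁t₁ = 40 × 2 = 80 m
d₂ = v₂t₂ = 10 × 8 = 80 m
d_total = 80 + 80 = 160 m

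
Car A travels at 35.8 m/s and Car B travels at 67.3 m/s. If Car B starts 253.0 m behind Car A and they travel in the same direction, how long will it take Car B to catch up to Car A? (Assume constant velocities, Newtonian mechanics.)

Relative speed: v_rel = 67.3 - 35.8 = 31.5 m/s
Time to catch: t = d₀/v_rel = 253.0/31.5 = 8.03 s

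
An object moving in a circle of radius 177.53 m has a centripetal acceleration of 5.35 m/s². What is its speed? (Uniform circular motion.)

v = √(a_c × r) = √(5.35 × 177.53) = 30.82 m/s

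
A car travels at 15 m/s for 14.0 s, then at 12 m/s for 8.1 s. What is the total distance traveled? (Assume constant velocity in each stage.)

d₁ = v₁t₁ = 15 × 14.0 = 210.0 m
d₂ = v₂t₂ = 12 × 8.1 = 97.2 m
d_total = 210.0 + 97.2 = 307.2 m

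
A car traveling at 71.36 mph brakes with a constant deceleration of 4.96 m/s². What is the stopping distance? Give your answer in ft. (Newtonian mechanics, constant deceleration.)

v₀ = 71.36 mph × 0.44704 = 31.9008 m/s
d = v₀² / (2a) = 31.9008² / (2 × 4.96) = 1017.66 / 9.92 = 102.587 m
d = 102.587 m / 0.3048 = 336.6 ft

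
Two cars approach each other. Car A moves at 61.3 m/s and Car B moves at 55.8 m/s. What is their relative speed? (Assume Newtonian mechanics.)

v_rel = v_A + v_B = 61.3 + 55.8 = 117.1 m/s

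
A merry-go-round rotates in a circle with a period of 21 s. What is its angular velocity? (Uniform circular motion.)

ω = 2π/T = 2π/21 = 0.2992 rad/s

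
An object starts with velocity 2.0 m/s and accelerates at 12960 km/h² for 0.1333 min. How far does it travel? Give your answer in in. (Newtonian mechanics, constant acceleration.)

a = 12960 km/h² × 7.716049382716049e-05 = 1.0 m/s²
t = 0.1333 min × 60.0 = 7.998 s
d = v₀ × t + ½ × a × t² = 2.0 × 7.998 + 0.5 × 1.0 × 7.998² = 47.98 m
d = 47.98 m / 0.0254 = 1889 in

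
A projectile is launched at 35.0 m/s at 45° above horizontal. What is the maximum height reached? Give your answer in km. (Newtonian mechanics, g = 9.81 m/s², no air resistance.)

H = v₀² × sin²(θ) / (2g) = 35.0² × sin(45°)² / (2 × 9.81) = 1225.0 × 0.5 / 19.62 = 31.2181 m
H = 31.2181 m / 1000.0 = 0.03122 km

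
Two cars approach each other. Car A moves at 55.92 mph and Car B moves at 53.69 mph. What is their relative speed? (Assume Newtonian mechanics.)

v_rel = v_A + v_B = 55.92 + 53.69 = 109.61 mph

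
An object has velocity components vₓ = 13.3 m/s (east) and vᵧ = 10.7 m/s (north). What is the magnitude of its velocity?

|v| = √(vₓ² + vᵧ²) = √(13.3² + 10.7²) = √(291.38) = 17.07 m/s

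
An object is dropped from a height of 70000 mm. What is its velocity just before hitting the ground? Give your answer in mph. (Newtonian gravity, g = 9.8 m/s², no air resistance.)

h = 70000 mm × 0.001 = 70.0 m
v = √(2gh) = √(2 × 9.8 × 70.0) = 37.0405 m/s
v = 37.0405 m/s / 0.44704 = 82.86 mph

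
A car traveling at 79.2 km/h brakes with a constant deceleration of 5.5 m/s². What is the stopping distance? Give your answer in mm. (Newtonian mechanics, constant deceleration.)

v₀ = 79.2 km/h × 0.2777777777777778 = 22.0 m/s
d = v₀² / (2a) = 22.0² / (2 × 5.5) = 484.0 / 11.0 = 44.0 m
d = 44.0 m / 0.001 = 44000 mm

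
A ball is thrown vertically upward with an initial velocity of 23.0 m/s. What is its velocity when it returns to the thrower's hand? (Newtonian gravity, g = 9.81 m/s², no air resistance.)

By conservation of energy (no air resistance), the ball returns to the throw height with the same speed as launch, but directed downward.
|v_ground| = v₀ = 23.0 m/s
v_ground = 23.0 m/s (downward)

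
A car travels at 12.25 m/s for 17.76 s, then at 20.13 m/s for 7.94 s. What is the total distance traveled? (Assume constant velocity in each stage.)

d₁ = v₁t₁ = 12.25 × 17.76 = 217.56 m
d₂ = v₂t₂ = 20.13 × 7.94 = 159.8322 m
d_total = 217.56 + 159.8322 = 377.39 m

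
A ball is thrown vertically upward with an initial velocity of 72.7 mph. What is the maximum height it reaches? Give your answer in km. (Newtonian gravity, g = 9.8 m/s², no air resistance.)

v₀ = 72.7 mph × 0.44704 = 32.4998 m/s
h_max = v₀² / (2g) = 32.4998² / (2 × 9.8) = 1056.24 / 19.6 = 53.8898 m
h_max = 53.8898 m / 1000.0 = 0.05389 km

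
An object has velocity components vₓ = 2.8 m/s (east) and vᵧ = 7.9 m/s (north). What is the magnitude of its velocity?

|v| = √(vₓ² + vᵧ²) = √(2.8² + 7.9²) = √(70.25) = 8.38 m/s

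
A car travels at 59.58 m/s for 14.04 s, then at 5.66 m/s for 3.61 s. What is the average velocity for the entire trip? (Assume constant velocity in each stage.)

d₁ = v₁t₁ = 59.58 × 14.04 = 836.5032 m
d₂ = v₂t₂ = 5.66 × 3.61 = 20.4326 m
d_total = 856.9358 m, t_total = 17.65 s
v_avg = d_total/t_total = 856.9358/17.65 = 48.55 m/s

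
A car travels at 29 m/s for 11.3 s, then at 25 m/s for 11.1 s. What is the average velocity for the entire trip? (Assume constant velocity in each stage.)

d₁ = v₁t₁ = 29 × 11.3 = 327.7 m
d₂ = v₂t₂ = 25 × 11.1 = 277.5 m
d_total = 605.2 m, t_total = 22.4 s
v_avg = d_total/t_total = 605.2/22.4 = 27.02 m/s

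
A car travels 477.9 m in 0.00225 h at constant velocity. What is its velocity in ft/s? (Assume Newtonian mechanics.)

t = 0.00225 h × 3600.0 = 8.1 s
v = d / t = 477.9 / 8.1 = 59.0 m/s
v = 59.0 m/s / 0.3048 = 193.6 ft/s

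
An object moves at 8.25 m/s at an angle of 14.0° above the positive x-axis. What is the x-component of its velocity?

vₓ = v cos(θ) = 8.25 × cos(14.0°) = 8.0 m/s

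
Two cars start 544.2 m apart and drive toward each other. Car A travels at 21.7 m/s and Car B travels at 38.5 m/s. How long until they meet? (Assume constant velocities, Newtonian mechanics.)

Combined speed: v_combined = 21.7 + 38.5 = 60.2 m/s
Time to meet: t = d/v_combined = 544.2/60.2 = 9.04 s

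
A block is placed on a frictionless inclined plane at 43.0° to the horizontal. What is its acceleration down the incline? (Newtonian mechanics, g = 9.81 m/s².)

a = g sin(θ) = 9.81 × sin(43.0°) = 9.81 × 0.682 = 6.69 m/s²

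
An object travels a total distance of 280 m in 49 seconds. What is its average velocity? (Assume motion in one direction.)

v_avg = Δd / Δt = 280 / 49 = 5.71 m/s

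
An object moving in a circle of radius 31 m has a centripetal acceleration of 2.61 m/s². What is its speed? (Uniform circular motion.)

v = √(a_c × r) = √(2.61 × 31) = 8.99 m/s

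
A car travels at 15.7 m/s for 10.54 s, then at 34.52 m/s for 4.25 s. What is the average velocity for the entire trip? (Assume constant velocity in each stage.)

d₁ = v₁t₁ = 15.7 × 10.54 = 165.478 m
d₂ = v₂t₂ = 34.52 × 4.25 = 146.71 m
d_total = 312.188 m, t_total = 14.79 s
v_avg = d_total/t_total = 312.188/14.79 = 21.11 m/s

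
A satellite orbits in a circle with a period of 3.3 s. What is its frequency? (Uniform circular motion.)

f = 1/T = 1/3.3 = 0.303 Hz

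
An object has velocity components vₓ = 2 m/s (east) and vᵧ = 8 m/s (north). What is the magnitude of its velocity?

|v| = √(vₓ² + vᵧ²) = √(2² + 8²) = √(68) = 8.25 m/s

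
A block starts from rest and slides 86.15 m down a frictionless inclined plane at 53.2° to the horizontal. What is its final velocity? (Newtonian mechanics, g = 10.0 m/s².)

a = g sin(θ) = 10.0 × sin(53.2°) = 8.0073 m/s²
v = √(2ad) = √(2 × 8.0073 × 86.15) = 37.14 m/s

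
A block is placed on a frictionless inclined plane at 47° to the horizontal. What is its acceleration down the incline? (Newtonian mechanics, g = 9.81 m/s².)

a = g sin(θ) = 9.81 × sin(47°) = 9.81 × 0.73135 = 7.17 m/s²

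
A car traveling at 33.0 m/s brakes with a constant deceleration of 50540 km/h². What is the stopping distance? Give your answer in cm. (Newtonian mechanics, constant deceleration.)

a = 50540 km/h² × 7.716049382716049e-05 = 3.89969 m/s²
d = v₀² / (2a) = 33.0² / (2 × 3.89969) = 1089.0 / 7.79938 = 139.626 m
d = 139.626 m / 0.01 = 13960 cm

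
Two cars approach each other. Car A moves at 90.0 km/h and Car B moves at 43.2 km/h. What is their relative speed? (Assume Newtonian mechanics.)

v_rel = v_A + v_B = 90.0 + 43.2 = 133.2 km/h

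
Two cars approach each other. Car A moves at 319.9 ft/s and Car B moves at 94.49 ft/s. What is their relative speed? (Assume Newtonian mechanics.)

v_rel = v_A + v_B = 319.9 + 94.49 = 414.39 ft/s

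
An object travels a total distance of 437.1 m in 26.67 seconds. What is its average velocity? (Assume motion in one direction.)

v_avg = Δd / Δt = 437.1 / 26.67 = 16.39 m/s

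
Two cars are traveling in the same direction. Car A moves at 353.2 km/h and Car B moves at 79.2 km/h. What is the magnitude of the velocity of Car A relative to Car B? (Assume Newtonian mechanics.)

v_rel = |v_A - v_B| = |353.2 - 79.2| = 274.0 km/h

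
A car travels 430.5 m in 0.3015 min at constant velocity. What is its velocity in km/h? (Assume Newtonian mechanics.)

t = 0.3015 min × 60.0 = 18.09 s
v = d / t = 430.5 / 18.09 = 23.7977 m/s
v = 23.7977 m/s / 0.2777777777777778 = 85.67 km/h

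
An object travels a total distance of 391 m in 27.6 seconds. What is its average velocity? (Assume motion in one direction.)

v_avg = Δd / Δt = 391 / 27.6 = 14.17 m/s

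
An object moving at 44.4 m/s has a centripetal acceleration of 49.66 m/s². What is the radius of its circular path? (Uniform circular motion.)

r = v²/a_c = 44.4²/49.66 = 39.7 m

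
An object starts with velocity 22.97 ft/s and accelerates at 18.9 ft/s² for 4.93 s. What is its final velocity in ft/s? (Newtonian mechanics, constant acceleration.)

v₀ = 22.97 ft/s × 0.3048 = 7.00126 m/s
a = 18.9 ft/s² × 0.3048 = 5.76072 m/s²
v = v₀ + a × t = 7.00126 + 5.76072 × 4.93 = 35.4016 m/s
v = 35.4016 m/s / 0.3048 = 116.1 ft/s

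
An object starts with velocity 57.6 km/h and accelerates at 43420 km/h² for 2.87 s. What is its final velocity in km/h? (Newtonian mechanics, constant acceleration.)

v₀ = 57.6 km/h × 0.2777777777777778 = 16.0 m/s
a = 43420 km/h² × 7.716049382716049e-05 = 3.35031 m/s²
v = v₀ + a × t = 16.0 + 3.35031 × 2.87 = 25.6154 m/s
v = 25.6154 m/s / 0.2777777777777778 = 92.22 km/h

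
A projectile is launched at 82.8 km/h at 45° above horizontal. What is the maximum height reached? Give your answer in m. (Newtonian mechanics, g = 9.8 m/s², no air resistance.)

v₀ = 82.8 km/h × 0.2777777777777778 = 23.0 m/s
H = v₀² × sin²(θ) / (2g) = 23.0² × sin(45°)² / (2 × 9.8) = 529.0 × 0.5 / 19.6 = 13.49 m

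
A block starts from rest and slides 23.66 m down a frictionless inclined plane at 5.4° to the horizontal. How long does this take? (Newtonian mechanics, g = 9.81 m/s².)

a = g sin(θ) = 9.81 × sin(5.4°) = 0.9232 m/s²
t = √(2d/a) = √(2 × 23.66 / 0.9232) = 7.16 s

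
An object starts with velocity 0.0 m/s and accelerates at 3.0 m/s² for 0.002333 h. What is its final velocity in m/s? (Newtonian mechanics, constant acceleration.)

t = 0.002333 h × 3600.0 = 8.3988 s
v = v₀ + a × t = 0.0 + 3.0 × 8.3988 = 25.2 m/s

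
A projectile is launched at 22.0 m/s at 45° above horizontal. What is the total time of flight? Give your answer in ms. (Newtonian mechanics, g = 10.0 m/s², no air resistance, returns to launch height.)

T = 2 × v₀ × sin(θ) / g = 2 × 22.0 × sin(45°) / 10.0 = 2 × 22.0 × 0.707107 / 10.0 = 3.11127 s
T = 3.11127 s / 0.001 = 3111 ms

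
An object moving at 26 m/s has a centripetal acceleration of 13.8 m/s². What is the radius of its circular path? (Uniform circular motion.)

r = v²/a_c = 26²/13.8 = 48.99 m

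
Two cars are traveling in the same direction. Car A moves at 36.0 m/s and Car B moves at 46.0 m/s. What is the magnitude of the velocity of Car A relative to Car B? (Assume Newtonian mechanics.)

v_rel = |v_A - v_B| = |36.0 - 46.0| = 10.0 m/s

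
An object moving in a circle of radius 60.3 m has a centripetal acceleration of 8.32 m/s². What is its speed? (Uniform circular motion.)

v = √(a_c × r) = √(8.32 × 60.3) = 22.4 m/s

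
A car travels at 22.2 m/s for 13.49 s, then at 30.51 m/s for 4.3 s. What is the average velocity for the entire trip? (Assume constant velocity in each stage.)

d₁ = v₁t₁ = 22.2 × 13.49 = 299.478 m
d₂ = v₂t₂ = 30.51 × 4.3 = 131.193 m
d_total = 430.671 m, t_total = 17.79 s
v_avg = d_total/t_total = 430.671/17.79 = 24.21 m/s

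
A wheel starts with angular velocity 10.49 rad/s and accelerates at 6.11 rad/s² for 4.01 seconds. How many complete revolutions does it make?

θ = ω₀t + ½αt² = 10.49×4.01 + ½×6.11×4.01² = 91.1896055 rad
Total revolutions = θ/(2π) = 91.1896055/(2π) = 14.51
Complete revolutions = ⌊14.51⌋ = 14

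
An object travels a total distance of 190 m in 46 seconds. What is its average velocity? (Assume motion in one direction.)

v_avg = Δd / Δt = 190 / 46 = 4.13 m/s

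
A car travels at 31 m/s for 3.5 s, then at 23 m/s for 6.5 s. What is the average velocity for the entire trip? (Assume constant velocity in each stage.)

d₁ = v₁t₁ = 31 × 3.5 = 108.5 m
d₂ = v₂t₂ = 23 × 6.5 = 149.5 m
d_total = 258.0 m, t_total = 10.0 s
v_avg = d_total/t_total = 258.0/10.0 = 25.8 m/s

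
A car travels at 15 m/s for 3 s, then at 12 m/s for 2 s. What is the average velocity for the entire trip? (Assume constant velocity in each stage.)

d₁ = v₁t₁ = 15 × 3 = 45 m
d₂ = v₂t₂ = 12 × 2 = 24 m
d_total = 69 m, t_total = 5 s
v_avg = d_total/t_total = 69/5 = 13.8 m/s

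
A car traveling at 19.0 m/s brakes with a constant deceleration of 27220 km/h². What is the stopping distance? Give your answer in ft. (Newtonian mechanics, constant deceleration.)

a = 27220 km/h² × 7.716049382716049e-05 = 2.10031 m/s²
d = v₀² / (2a) = 19.0² / (2 × 2.10031) = 361.0 / 4.20062 = 85.9397 m
d = 85.9397 m / 0.3048 = 282.0 ft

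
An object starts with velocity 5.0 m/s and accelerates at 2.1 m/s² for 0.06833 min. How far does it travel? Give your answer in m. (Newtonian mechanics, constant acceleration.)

t = 0.06833 min × 60.0 = 4.0998 s
d = v₀ × t + ½ × a × t² = 5.0 × 4.0998 + 0.5 × 2.1 × 4.0998² = 38.15 m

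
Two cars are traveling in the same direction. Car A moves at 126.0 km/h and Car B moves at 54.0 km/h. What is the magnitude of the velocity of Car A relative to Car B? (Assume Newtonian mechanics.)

v_rel = |v_A - v_B| = |126.0 - 54.0| = 72.0 km/h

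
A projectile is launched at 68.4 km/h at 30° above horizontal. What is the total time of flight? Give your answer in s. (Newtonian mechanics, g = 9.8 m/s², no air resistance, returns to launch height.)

v₀ = 68.4 km/h × 0.2777777777777778 = 19.0 m/s
T = 2 × v₀ × sin(θ) / g = 2 × 19.0 × sin(30°) / 9.8 = 2 × 19.0 × 0.5 / 9.8 = 1.939 s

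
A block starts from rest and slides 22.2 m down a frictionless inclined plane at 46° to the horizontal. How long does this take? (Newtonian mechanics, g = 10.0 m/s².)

a = g sin(θ) = 10.0 × sin(46°) = 7.1934 m/s²
t = √(2d/a) = √(2 × 22.2 / 7.1934) = 2.48 s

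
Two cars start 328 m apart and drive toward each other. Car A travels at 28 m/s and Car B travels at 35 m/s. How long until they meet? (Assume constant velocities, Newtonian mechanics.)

Combined speed: v_combined = 28 + 35 = 63 m/s
Time to meet: t = d/v_combined = 328/63 = 5.21 s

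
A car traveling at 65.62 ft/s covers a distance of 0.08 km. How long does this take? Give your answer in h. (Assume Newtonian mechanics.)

d = 0.08 km × 1000.0 = 80.0 m
v = 65.62 ft/s × 0.3048 = 20.001 m/s
t = d / v = 80.0 / 20.001 = 3.9998 s
t = 3.9998 s / 3600.0 = 0.001111 h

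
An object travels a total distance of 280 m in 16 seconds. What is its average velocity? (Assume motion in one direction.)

v_avg = Δd / Δt = 280 / 16 = 17.5 m/s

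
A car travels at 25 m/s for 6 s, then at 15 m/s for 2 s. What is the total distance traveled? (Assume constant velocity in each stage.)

d₁ = v₁t₁ = 25 × 6 = 150 m
d₂ = v₂t₂ = 15 × 2 = 30 m
d_total = 150 + 30 = 180 m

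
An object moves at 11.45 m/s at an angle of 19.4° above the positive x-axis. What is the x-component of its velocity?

vₓ = v cos(θ) = 11.45 × cos(19.4°) = 10.8 m/s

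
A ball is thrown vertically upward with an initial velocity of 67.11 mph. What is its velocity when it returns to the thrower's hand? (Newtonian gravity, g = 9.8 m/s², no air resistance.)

By conservation of energy (no air resistance), the ball returns to the throw height with the same speed as launch, but directed downward.
|v_ground| = v₀ = 67.11 mph
v_ground = 67.11 mph (downward)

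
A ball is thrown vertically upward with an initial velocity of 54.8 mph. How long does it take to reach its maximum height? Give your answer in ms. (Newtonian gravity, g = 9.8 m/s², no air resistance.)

v₀ = 54.8 mph × 0.44704 = 24.4978 m/s
t_up = v₀ / g = 24.4978 / 9.8 = 2.49978 s
t_up = 2.49978 s / 0.001 = 2500 ms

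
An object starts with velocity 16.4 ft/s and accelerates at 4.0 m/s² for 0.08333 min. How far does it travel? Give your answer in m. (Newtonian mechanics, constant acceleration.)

v₀ = 16.4 ft/s × 0.3048 = 4.99872 m/s
t = 0.08333 min × 60.0 = 4.9998 s
d = v₀ × t + ½ × a × t² = 4.99872 × 4.9998 + 0.5 × 4.0 × 4.9998² = 74.99 m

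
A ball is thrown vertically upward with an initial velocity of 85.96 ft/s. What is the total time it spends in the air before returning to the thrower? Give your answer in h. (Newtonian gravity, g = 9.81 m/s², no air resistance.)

v₀ = 85.96 ft/s × 0.3048 = 26.2006 m/s
t_total = 2 × v₀ / g = 2 × 26.2006 / 9.81 = 5.34161 s
t_total = 5.34161 s / 3600.0 = 0.001484 h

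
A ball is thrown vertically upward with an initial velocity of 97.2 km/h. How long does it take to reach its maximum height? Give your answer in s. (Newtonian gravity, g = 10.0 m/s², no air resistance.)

v₀ = 97.2 km/h × 0.2777777777777778 = 27.0 m/s
t_up = v₀ / g = 27.0 / 10.0 = 2.7 s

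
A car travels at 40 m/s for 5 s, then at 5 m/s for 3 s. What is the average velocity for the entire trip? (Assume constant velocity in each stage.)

d₁ = v₁t₁ = 40 × 5 = 200 m
d₂ = v₂t₂ = 5 × 3 = 15 m
d_total = 215 m, t_total = 8 s
v_avg = d_total/t_total = 215/8 = 26.88 m/s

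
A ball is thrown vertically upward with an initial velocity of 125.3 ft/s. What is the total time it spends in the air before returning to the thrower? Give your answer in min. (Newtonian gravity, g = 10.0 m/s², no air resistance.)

v₀ = 125.3 ft/s × 0.3048 = 38.1914 m/s
t_total = 2 × v₀ / g = 2 × 38.1914 / 10.0 = 7.63828 s
t_total = 7.63828 s / 60.0 = 0.1273 min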